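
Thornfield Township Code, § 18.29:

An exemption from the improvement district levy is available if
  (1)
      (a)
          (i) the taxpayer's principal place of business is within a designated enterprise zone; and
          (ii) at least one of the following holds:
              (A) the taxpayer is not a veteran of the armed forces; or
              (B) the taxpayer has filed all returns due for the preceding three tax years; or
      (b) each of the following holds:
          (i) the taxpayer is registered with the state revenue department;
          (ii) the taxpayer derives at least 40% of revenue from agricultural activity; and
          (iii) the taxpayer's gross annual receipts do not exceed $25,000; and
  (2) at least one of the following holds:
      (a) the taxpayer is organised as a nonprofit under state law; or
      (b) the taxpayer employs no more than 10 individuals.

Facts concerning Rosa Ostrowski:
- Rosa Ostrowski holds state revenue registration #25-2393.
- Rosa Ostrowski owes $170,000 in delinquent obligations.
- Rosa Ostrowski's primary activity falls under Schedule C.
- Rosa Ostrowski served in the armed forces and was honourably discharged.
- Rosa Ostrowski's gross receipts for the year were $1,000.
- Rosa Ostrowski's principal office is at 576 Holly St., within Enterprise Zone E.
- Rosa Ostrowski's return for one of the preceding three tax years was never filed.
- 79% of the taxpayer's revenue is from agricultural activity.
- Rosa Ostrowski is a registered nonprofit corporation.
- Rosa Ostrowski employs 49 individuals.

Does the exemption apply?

Yes — exempt.

(i) in enterprise zone — holds.
(A) not (veteran) — not met.
(B) returns current — not met.
So (ii) is not satisfied (F OR F).
(a): T AND F → false.
(i) state-registered — met.
(ii) ≥40% agricultural — met.
(iii) receipts ≤ $25,000 — met.
So (b) is satisfied (T AND T AND T).
So (1) is satisfied (F OR T).
(a) nonprofit — holds.
(b) ≤ 10 employees — fails.
(2) = T OR F = true.
So Overall is satisfied (T AND T).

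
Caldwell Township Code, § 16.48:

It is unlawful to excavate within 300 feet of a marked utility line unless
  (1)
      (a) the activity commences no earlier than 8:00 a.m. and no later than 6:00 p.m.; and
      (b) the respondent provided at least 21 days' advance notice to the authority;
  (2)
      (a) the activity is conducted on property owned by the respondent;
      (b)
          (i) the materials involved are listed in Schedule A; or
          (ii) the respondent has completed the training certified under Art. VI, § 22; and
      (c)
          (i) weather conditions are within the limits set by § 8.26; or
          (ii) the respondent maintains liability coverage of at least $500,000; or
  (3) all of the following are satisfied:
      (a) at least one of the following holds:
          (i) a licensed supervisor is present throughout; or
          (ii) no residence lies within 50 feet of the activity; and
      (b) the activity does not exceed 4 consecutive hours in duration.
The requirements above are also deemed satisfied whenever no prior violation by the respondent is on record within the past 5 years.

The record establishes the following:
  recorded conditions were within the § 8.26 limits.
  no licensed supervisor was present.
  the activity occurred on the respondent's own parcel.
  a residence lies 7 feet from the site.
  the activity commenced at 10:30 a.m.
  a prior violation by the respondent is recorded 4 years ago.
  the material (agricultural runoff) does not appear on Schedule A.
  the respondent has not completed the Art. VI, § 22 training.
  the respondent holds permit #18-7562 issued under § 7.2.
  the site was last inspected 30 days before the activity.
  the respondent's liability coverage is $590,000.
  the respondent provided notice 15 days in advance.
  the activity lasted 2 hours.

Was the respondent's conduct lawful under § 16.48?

No — unlawful.

(a) start within hours — satisfied.
(b) ≥21 days' notice — fails.
(1) = T AND F = false.
(a) own property — holds.
(i) Schedule A material — not satisfied.
(ii) training certified — not satisfied.
(b): F OR F → false.
(i) weather ok — satisfied.
(ii) coverage ≥ $500,000 — met.
(c) = T OR T = true.
(2) = T AND F AND T = false.
(i) supervisor present — not met.
(ii) no residence in 50 ft — fails.
So (a) is not satisfied (F OR F).
(b) ≤ 4 hrs duration — met.
So (3) is not satisfied (F AND T).
So Overall is not satisfied (F OR F OR F).
Exception (no prior violation) — not satisfied.
Result: main false OR exception false → false.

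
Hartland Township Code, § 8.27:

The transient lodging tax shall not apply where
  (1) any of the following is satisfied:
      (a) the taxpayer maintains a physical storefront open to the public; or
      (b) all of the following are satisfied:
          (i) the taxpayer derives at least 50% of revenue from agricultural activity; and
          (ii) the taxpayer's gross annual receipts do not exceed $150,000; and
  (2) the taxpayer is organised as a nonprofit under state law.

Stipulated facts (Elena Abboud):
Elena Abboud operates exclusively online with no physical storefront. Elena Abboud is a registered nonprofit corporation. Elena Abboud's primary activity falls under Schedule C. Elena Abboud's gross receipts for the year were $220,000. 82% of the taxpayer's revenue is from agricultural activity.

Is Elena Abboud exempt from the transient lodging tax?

(a) has storefront — not satisfied.
(i) ≥50% agricultural — satisfied.
(ii) receipts ≤ $150,000 — fails.
So (b) is not satisfied (T AND F).
(1) = F OR F = false.
(2) nonprofit — met.
Overall: F AND T → false.

No — not exempt.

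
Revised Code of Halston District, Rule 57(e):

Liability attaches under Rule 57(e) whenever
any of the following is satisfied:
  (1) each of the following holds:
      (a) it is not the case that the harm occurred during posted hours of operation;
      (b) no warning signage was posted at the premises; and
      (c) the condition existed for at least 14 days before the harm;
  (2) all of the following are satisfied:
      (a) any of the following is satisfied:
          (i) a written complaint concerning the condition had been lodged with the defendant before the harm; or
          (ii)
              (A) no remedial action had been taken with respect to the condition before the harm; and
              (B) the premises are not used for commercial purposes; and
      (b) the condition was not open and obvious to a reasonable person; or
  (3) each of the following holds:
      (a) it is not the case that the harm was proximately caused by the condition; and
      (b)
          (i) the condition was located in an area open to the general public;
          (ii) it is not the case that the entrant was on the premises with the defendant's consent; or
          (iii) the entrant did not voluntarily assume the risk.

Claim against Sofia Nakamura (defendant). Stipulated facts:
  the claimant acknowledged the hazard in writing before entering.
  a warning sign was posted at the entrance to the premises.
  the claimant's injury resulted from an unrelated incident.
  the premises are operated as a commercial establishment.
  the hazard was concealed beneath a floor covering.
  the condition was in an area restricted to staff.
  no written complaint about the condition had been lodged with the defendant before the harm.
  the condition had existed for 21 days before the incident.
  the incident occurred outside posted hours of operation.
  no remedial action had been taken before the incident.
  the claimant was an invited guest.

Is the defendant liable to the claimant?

(a) not (during posted hours) — satisfied.
(b) no signage posted — not met.
(c) condition ≥14 days old — met.
(1) = T AND F AND T = false.
(i) complaint lodged — not met.
(A) no remedial action — met.
(B) not (commercial use) — not met.
So (ii) is not satisfied (T AND F).
So (a) is not satisfied (F OR F).
(b) not open/obvious — satisfied.
(2) = F AND T = false.
(a) not (proximate cause) — met.
(i) public area — not met.
(ii) not (consent to enter) — not satisfied.
(iii) no assumed risk — not met.
So (b) is not satisfied (F OR F OR F).
(3) = T AND F = false.
So Overall is not satisfied (F OR F OR F).

No — not liable.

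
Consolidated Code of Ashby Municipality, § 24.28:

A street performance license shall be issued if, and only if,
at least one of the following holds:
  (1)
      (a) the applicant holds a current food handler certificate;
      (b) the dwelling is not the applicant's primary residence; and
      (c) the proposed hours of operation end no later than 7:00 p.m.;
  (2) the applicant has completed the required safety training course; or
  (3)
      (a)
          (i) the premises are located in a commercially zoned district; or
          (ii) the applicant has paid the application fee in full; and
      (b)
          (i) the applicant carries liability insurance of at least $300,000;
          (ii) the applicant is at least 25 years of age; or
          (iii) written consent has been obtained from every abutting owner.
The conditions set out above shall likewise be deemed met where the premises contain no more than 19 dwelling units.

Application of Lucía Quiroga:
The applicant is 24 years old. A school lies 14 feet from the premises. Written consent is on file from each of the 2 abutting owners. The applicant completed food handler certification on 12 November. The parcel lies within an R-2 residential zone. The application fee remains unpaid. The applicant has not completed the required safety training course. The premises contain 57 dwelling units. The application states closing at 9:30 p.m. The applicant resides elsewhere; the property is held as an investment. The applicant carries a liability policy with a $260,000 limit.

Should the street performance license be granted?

(a) food handler cert. — met.
(b) not (primary residence) — met.
(c) closes by 7 p.m. — not satisfied.
(1): T AND T AND F → false.
(2) safety training — not met.
(i) commercially zoned — not satisfied.
(ii) fee paid — not satisfied.
(a): F OR F → false.
(i) insurance ≥ $300,000 — not satisfied.
(ii) age ≥ 25 — fails.
(iii) all abutters consent — satisfied.
(b): F OR F OR T → true.
(3): F AND T → false.
Overall: F OR F OR F → false.
Exception (≤ 19 units) — not satisfied.
Result: main false OR exception false → false.

No — denied.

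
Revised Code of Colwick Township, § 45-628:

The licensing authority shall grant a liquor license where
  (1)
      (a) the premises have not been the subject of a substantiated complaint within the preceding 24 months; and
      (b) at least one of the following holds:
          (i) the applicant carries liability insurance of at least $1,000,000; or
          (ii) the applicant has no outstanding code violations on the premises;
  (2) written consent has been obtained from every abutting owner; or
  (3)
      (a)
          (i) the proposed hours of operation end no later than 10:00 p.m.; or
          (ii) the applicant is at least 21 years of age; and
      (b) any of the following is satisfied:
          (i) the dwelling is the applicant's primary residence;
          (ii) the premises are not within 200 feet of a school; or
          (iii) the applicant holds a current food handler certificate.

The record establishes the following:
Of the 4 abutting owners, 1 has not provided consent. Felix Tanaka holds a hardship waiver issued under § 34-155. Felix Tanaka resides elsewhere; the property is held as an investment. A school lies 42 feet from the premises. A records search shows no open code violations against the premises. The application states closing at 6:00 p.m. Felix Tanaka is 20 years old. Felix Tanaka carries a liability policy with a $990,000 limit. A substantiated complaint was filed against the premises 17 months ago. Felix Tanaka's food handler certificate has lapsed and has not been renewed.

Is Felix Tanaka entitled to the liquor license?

(a) no complaint in 24 mo. — fails.
(i) insurance ≥ $1,000,000 — fails.
(ii) no code violations — met.
So (b) is satisfied (F OR T).
So (1) is not satisfied (F AND T).
(2) all abutters consent — not met.
(i) closes by 10 p.m. — holds.
(ii) age ≥ 21 — not met.
(a) = T OR F = true.
(i) primary residence — not satisfied.
(ii) ≥200 ft from school — fails.
(iii) food handler cert. — not satisfied.
So (b) is not satisfied (F OR F OR F).
(3): T AND F → false.
So Overall is not satisfied (F OR F OR F).

No — denied.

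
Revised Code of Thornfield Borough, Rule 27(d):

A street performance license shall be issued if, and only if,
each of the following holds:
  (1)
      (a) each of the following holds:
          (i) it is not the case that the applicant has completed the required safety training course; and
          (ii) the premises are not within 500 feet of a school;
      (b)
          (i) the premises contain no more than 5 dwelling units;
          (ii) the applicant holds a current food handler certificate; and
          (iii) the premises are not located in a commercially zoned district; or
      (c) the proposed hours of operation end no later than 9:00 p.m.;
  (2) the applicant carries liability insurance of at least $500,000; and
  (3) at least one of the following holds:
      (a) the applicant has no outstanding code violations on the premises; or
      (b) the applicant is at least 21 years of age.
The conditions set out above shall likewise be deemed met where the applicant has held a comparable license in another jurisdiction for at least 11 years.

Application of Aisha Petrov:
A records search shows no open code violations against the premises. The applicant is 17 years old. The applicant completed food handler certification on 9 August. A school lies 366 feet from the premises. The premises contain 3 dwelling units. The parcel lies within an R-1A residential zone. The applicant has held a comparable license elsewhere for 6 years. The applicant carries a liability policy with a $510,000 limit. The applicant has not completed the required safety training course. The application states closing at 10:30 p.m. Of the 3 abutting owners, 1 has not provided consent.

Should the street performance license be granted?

(i) not (safety training) — holds.
(ii) ≥500 ft from school — not met.
So (a) is not satisfied (T AND F).
(i) ≤ 5 units — holds.
(ii) food handler cert. — holds.
(iii) not (commercially zoned) — met.
(b): T AND T AND T → true.
(c) closes by 9 p.m. — not satisfied.
So (1) is satisfied (F OR T OR F).
(2) insurance ≥ $500,000 — holds.
(a) no code violations — holds.
(b) age ≥ 21 — not met.
(3): T OR F → true.
Overall = T AND T AND T = true.
Exception (prior license ≥ 11 yr) — not satisfied.
Result: main true OR exception false → true.

Yes — granted.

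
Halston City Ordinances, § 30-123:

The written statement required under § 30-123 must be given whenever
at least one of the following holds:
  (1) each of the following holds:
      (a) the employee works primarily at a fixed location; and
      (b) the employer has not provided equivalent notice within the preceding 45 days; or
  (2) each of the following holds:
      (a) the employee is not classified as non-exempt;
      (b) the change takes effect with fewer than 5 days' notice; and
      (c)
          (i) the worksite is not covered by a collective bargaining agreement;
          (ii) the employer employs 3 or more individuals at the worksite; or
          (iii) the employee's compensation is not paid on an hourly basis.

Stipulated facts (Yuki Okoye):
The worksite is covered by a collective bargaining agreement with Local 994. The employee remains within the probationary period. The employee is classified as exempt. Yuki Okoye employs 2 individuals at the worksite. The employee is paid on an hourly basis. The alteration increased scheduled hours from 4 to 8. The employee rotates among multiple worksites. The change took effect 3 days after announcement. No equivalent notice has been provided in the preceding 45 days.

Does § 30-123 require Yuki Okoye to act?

No — not required.

(a) fixed location — not met.
(b) no recent notice — satisfied.
So (1) is not satisfied (F AND T).
(a) not (non-exempt) — met.
(b) < 5 days' notice — holds.
(i) no CBA — not satisfied.
(ii) ≥ 3 at site — fails.
(iii) not (hourly-paid) — fails.
(c): F OR F OR F → false.
(2): T AND T AND F → false.
Overall: F OR F → false.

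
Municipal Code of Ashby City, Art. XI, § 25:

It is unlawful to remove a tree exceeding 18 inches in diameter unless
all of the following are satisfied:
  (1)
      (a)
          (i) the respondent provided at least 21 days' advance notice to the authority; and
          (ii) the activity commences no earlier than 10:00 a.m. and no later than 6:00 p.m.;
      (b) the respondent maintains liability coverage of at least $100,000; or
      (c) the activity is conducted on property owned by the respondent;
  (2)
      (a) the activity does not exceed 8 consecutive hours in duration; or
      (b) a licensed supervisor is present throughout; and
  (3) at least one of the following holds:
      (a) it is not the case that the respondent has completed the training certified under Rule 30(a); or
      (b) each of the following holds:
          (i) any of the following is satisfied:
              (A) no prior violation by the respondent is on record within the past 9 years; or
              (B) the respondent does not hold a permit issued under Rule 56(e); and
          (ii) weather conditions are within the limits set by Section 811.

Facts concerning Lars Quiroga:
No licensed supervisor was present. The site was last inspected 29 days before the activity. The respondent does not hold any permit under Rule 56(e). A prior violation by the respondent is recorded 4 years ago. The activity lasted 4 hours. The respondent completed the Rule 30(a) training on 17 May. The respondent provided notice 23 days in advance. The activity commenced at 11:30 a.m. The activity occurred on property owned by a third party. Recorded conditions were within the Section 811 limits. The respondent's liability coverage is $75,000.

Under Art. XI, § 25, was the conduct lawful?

Yes — lawful.

(i) ≥21 days' notice — met.
(ii) start within hours — satisfied.
So (a) is satisfied (T AND T).
(b) coverage ≥ $100,000 — not met.
(c) own property — fails.
(1): T OR F OR F → true.
(a) ≤ 8 hrs duration — satisfied.
(b) supervisor present — fails.
(2): T OR F → true.
(a) not (training certified) — not met.
(A) no prior violation — not satisfied.
(B) not (holds permit) — satisfied.
So (i) is satisfied (F OR T).
(ii) weather ok — satisfied.
(b) = T AND T = true.
So (3) is satisfied (F OR T).
Overall = T AND T AND T = true.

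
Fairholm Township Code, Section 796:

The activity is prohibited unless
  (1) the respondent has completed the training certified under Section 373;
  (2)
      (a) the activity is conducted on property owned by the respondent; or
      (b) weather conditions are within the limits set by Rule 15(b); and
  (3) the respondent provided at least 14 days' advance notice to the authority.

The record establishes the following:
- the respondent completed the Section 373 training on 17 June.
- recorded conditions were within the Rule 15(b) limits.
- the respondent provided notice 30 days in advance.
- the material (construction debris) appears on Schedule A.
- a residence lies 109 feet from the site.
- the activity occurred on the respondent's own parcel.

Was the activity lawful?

(1) training certified — satisfied.
(a) own property — met.
(b) weather ok — holds.
(2) = T OR T = true.
(3) ≥14 days' notice — holds.
So Overall is satisfied (T AND T AND T).

Yes — lawful.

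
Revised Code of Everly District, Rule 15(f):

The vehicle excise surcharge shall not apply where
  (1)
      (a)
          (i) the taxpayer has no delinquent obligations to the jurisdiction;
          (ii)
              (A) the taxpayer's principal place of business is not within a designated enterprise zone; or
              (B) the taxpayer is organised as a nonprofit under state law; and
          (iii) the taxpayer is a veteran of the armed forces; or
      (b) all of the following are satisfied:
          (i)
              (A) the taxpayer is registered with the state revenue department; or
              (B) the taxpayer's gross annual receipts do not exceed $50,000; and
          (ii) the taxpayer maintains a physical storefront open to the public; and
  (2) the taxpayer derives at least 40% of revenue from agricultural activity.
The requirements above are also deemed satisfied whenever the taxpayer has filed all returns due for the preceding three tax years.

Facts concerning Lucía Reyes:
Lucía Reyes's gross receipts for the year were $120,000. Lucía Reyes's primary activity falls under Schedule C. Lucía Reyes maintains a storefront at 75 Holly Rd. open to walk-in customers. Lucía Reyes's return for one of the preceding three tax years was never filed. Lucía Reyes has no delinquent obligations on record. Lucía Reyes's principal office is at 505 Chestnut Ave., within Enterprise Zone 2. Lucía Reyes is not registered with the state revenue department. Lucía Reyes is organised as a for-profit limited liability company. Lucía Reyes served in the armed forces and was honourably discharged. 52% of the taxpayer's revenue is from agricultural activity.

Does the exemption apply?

No — not exempt.

(i) no delinquency — met.
(A) not (in enterprise zone) — not met.
(B) nonprofit — not met.
(ii) = F OR F = false.
(iii) veteran — met.
(a): T AND F AND T → false.
(A) state-registered — not satisfied.
(B) receipts ≤ $50,000 — not met.
So (i) is not satisfied (F OR F).
(ii) has storefront — met.
So (b) is not satisfied (F AND T).
(1) = F OR F = false.
(2) ≥40% agricultural — satisfied.
Overall = F AND T = false.
Exception (returns current) — not satisfied.
Result: main false OR exception false → false.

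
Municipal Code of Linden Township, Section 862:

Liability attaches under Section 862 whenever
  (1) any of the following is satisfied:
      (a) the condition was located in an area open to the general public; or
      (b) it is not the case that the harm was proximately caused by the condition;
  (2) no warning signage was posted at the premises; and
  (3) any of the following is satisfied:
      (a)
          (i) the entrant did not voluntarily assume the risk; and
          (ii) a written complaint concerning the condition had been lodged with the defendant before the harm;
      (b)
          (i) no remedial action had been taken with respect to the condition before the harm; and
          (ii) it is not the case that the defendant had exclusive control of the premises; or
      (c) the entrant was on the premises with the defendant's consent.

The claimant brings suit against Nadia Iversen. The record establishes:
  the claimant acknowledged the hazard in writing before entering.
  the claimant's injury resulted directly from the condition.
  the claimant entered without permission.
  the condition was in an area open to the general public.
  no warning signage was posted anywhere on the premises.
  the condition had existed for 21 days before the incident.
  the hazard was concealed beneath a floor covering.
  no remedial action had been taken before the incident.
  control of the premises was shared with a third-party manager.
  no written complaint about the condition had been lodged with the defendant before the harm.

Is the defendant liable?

(a) public area — satisfied.
(b) not (proximate cause) — fails.
(1): T OR F → true.
(2) no signage posted — met.
(i) no assumed risk — fails.
(ii) complaint lodged — not satisfied.
(a): F AND F → false.
(i) no remedial action — holds.
(ii) not (exclusive control) — holds.
(b) = T AND T = true.
(c) consent to enter — not met.
(3): F OR T OR F → true.
So Overall is satisfied (T AND T AND T).

Yes — liable.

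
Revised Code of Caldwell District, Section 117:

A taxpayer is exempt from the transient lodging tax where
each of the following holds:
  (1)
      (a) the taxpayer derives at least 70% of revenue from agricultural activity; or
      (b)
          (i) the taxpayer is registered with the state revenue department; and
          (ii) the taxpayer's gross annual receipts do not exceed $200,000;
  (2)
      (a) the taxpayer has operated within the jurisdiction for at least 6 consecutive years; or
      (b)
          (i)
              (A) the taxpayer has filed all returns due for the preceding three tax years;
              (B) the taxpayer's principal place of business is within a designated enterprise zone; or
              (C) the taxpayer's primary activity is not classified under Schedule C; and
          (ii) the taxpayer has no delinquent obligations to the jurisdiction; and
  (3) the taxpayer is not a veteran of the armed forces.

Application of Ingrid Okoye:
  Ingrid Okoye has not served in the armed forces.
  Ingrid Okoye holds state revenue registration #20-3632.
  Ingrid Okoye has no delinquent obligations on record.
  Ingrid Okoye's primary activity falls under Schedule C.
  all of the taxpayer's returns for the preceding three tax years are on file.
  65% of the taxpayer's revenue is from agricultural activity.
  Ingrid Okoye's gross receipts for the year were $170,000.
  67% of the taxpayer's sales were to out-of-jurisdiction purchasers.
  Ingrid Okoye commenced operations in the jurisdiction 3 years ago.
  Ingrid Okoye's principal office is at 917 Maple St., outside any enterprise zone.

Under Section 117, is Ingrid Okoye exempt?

Yes — exempt.

(a) ≥70% agricultural — not met.
(i) state-registered — met.
(ii) receipts ≤ $200,000 — met.
(b): T AND T → true.
(1): F OR T → true.
(a) ≥ 6 yrs in jurisdiction — not met.
(A) returns current — holds.
(B) in enterprise zone — not satisfied.
(C) not (Schedule C activity) — fails.
(i): T OR F OR F → true.
(ii) no delinquency — satisfied.
(b): T AND T → true.
(2): F OR T → true.
(3) not (veteran) — met.
Overall = T AND T AND T = true.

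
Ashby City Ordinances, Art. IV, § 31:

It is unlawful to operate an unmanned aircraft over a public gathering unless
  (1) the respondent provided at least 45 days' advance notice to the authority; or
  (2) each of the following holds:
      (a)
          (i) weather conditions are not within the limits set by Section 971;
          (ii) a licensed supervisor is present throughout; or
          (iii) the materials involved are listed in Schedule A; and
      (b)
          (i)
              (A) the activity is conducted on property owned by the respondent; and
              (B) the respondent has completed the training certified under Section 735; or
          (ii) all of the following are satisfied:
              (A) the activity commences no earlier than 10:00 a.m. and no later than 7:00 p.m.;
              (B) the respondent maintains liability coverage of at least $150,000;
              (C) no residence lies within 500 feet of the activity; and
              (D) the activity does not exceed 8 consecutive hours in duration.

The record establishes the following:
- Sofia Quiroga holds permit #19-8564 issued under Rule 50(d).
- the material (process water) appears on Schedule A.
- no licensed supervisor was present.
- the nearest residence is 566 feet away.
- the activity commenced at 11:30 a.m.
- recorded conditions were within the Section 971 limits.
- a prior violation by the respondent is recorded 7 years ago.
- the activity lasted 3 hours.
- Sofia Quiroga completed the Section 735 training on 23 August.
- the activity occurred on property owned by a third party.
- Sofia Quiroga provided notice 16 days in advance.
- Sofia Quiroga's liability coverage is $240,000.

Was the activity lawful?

(1) ≥45 days' notice — fails.
(i) not (weather ok) — not met.
(ii) supervisor present — not met.
(iii) Schedule A material — met.
(a) = F OR F OR T = true.
(A) own property — not satisfied.
(B) training certified — holds.
(i): F AND T → false.
(A) start within hours — satisfied.
(B) coverage ≥ $150,000 — holds.
(C) no residence in 500 ft — satisfied.
(D) ≤ 8 hrs duration — holds.
(ii) = T AND T AND T AND T = true.
So (b) is satisfied (F OR T).
(2) = T AND T = true.
Overall: F OR T → true.

Yes — lawful.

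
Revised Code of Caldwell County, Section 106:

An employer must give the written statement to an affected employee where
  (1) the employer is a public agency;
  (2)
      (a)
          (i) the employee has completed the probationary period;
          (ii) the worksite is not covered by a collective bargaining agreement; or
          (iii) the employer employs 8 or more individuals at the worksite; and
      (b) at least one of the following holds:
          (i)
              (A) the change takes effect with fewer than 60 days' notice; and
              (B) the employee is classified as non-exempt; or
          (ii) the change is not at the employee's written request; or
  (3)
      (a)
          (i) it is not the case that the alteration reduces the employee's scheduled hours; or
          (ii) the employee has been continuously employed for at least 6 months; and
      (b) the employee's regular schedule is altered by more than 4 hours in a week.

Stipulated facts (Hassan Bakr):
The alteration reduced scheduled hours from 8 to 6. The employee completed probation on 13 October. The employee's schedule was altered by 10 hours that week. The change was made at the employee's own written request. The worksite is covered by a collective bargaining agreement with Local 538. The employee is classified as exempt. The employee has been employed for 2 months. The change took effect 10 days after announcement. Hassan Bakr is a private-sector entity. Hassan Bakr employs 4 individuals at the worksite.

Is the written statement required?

No — not required.

(1) public agency — fails.
(i) past probation — satisfied.
(ii) no CBA — not met.
(iii) ≥ 8 at site — not satisfied.
(a): T OR F OR F → true.
(A) < 60 days' notice — met.
(B) non-exempt — fails.
(i): T AND F → false.
(ii) not employee-requested — fails.
So (b) is not satisfied (F OR F).
So (2) is not satisfied (T AND F).
(i) not (hours reduced) — not met.
(ii) tenure ≥ 6 mo. — not met.
So (a) is not satisfied (F OR F).
(b) schedule shift > 4h — holds.
So (3) is not satisfied (F AND T).
So Overall is not satisfied (F OR F OR F).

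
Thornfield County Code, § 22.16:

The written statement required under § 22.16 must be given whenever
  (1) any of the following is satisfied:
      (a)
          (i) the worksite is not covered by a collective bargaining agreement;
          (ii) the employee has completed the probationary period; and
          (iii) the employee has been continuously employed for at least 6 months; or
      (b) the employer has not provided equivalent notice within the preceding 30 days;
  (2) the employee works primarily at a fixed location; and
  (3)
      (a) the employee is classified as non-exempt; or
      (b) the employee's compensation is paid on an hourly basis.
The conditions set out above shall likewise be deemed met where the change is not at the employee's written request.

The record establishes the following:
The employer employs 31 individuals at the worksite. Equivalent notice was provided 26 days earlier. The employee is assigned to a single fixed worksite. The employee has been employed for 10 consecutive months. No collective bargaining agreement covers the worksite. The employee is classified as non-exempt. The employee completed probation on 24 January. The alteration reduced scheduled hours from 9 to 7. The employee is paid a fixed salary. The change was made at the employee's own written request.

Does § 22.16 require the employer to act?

Yes — required.

(i) no CBA — holds.
(ii) past probation — holds.
(iii) tenure ≥ 6 mo. — satisfied.
(a): T AND T AND T → true.
(b) no recent notice — not met.
(1): T OR F → true.
(2) fixed location — met.
(a) non-exempt — holds.
(b) hourly-paid — fails.
(3) = T OR F = true.
So Overall is satisfied (T AND T AND T).
Exception (not employee-requested) — not satisfied.
Result: main true OR exception false → true.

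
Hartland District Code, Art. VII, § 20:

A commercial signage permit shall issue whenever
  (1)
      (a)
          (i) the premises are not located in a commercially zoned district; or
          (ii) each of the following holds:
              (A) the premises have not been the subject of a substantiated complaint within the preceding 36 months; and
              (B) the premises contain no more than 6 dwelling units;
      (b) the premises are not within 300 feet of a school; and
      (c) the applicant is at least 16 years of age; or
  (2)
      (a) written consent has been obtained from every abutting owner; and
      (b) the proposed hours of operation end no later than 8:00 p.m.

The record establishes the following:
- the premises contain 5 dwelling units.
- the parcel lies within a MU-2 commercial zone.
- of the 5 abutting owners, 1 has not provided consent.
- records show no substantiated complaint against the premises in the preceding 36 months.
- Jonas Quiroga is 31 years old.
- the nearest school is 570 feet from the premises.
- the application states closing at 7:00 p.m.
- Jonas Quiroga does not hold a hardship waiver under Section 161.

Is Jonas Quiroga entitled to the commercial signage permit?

Yes — granted.

(i) not (commercially zoned) — not met.
(A) no complaint in 36 mo. — met.
(B) ≤ 6 units — met.
(ii) = T AND T = true.
(a) = F OR T = true.
(b) ≥300 ft from school — holds.
(c) age ≥ 16 — holds.
So (1) is satisfied (T AND T AND T).
(a) all abutters consent — fails.
(b) closes by 8 p.m. — satisfied.
So (2) is not satisfied (F AND T).
Overall: T OR F → true.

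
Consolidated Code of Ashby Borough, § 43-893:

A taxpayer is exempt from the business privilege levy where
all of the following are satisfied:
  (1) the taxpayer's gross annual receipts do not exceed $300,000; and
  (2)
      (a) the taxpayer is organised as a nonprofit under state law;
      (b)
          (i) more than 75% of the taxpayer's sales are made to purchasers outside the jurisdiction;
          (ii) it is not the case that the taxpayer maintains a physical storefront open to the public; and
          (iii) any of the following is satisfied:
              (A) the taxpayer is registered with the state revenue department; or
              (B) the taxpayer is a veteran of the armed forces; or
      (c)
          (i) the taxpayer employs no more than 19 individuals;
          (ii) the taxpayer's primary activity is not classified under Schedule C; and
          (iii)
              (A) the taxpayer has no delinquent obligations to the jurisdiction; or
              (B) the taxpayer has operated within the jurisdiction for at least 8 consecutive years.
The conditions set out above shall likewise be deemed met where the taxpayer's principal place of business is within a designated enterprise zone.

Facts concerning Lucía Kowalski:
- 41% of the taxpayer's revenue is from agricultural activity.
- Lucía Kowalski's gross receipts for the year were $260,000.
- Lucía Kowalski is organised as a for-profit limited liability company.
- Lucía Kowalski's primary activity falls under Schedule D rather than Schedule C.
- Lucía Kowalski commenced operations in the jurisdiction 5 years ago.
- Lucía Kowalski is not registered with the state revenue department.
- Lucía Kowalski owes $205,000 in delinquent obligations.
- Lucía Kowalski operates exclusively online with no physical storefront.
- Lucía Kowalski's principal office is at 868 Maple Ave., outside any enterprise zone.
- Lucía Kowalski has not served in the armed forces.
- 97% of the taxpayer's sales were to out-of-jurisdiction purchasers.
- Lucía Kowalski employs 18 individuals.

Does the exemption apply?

No — not exempt.

(1) receipts ≤ $300,000 — holds.
(a) nonprofit — not met.
(i) >75% out-of-jur. sales — holds.
(ii) not (has storefront) — satisfied.
(A) state-registered — not met.
(B) veteran — not satisfied.
So (iii) is not satisfied (F OR F).
(b): T AND T AND F → false.
(i) ≤ 19 employees — satisfied.
(ii) not (Schedule C activity) — holds.
(A) no delinquency — fails.
(B) ≥ 8 yrs in jurisdiction — not met.
(iii): F OR F → false.
(c): T AND T AND F → false.
(2) = F OR F OR F = false.
So Overall is not satisfied (T AND F).
Exception (in enterprise zone) — not satisfied.
Result: main false OR exception false → false.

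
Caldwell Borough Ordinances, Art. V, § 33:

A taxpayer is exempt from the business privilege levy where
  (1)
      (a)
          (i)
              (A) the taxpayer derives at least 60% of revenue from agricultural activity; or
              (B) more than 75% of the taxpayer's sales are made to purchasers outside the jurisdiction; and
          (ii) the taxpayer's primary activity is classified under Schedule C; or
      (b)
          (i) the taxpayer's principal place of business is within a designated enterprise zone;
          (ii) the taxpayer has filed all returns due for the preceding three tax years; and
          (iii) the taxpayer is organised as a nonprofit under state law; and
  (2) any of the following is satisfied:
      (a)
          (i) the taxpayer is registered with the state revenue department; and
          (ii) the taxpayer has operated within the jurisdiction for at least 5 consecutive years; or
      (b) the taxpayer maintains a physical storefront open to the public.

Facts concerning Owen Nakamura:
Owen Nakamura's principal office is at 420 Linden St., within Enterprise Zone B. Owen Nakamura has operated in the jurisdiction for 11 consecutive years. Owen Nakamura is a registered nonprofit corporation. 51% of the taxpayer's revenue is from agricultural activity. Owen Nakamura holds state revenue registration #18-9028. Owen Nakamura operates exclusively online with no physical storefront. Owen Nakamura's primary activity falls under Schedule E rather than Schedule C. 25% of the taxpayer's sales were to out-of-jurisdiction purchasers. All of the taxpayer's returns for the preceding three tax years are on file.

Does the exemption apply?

Yes — exempt.

(A) ≥60% agricultural — not satisfied.
(B) >75% out-of-jur. sales — fails.
So (i) is not satisfied (F OR F).
(ii) Schedule C activity — fails.
(a): F AND F → false.
(i) in enterprise zone — met.
(ii) returns current — met.
(iii) nonprofit — holds.
(b): T AND T AND T → true.
(1) = F OR T = true.
(i) state-registered — holds.
(ii) ≥ 5 yrs in jurisdiction — satisfied.
(a) = T AND T = true.
(b) has storefront — not met.
(2): T OR F → true.
Overall = T AND T = true.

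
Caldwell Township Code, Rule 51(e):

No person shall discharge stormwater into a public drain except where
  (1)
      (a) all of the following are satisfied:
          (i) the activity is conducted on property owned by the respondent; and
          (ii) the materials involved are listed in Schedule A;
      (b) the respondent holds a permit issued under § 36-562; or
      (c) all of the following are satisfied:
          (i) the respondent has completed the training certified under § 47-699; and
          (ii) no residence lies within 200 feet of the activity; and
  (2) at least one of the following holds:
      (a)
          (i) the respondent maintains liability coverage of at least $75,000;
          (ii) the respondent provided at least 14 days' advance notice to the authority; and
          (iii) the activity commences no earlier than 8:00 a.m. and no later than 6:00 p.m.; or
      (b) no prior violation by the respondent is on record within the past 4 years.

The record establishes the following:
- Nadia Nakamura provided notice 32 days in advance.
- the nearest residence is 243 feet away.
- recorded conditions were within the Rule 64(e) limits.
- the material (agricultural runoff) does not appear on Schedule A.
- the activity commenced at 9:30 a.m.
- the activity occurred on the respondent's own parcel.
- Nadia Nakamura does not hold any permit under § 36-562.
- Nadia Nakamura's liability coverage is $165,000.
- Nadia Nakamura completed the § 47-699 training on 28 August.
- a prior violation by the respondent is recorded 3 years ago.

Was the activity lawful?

Yes — lawful.

(i) own property — met.
(ii) Schedule A material — not satisfied.
(a) = T AND F = false.
(b) holds permit — not met.
(i) training certified — met.
(ii) no residence in 200 ft — met.
(c): T AND T → true.
(1) = F OR F OR T = true.
(i) coverage ≥ $75,000 — met.
(ii) ≥14 days' notice — met.
(iii) start within hours — satisfied.
So (a) is satisfied (T AND T AND T).
(b) no prior violation — fails.
So (2) is satisfied (T OR F).
Overall: T AND T → true.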